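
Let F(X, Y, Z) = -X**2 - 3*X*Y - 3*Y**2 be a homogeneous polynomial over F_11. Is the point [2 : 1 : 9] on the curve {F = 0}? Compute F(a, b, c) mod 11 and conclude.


F(2,1,9) ≡ 9 (mod 11); P is NOT on the curve.

Evaluate F(2, 1, 9) term-by-term (mod 11).
  -X**2 ↦ -1·4·1·1 = -4
  -3*X*Y ↦ -3·2·1·1 = -6
  -3*Y**2 ↦ -3·1·1·1 = -3
Sum: F(2, 1, 9) = (-4) + (-6) + (-3) = -13.
Reducing mod 11: -13 ≡ 9 (mod 11).
Since F(a, b, c) ≡ 9 ≠ 0 (mod 11), P does NOT lie on the curve.


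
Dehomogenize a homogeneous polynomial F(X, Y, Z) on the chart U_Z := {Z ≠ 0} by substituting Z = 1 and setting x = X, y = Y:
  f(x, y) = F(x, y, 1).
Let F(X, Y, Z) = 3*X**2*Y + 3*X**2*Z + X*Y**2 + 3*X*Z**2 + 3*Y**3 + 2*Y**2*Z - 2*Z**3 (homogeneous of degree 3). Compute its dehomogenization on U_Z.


f(x, y) = 3*x**2*y + 3*x**2 + x*y**2 + 3*x + 3*y**3 + 2*y**2 - 2

On U_Z we set Z = 1. Each monomial c·X^i·Y^j·Z^k in F becomes c·x^i·y^j·1^k = c·x^i·y^j.
Substituting Z = 1: F(X, Y, 1) = 3*x**2*y + 3*x**2 + x*y**2 + 3*x + 3*y**3 + 2*y**2 - 2.
Note: deg(f) ≤ deg(F) = 3; strict inequality happens when F is divisible by Z (lost terms).


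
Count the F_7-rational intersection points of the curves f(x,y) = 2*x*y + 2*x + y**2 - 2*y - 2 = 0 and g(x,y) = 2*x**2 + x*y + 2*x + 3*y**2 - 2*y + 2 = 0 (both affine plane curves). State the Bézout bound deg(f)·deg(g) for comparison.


Common zeros: ∅; count = 0; Bézout bound = 4.

deg(f) = 2, deg(g) = 2, so Bézout bound = 4.
Scan x ∈ F_7. For each x, list the y ∈ F_7 with f(x, y) ≡ 0 and those with g(x, y) ≡ 0 (mod 7); the common zeros in that column are the intersection.
  x = 0: f ≡ 0 at y ∈ ∅; g ≡ 0 at y ∈ {4, 6}; common: ∅.
  x = 1: f ≡ 0 at y ∈ {0}; g ≡ 0 at y ∈ ∅; common: ∅.
  x = 2: f ≡ 0 at y ∈ ∅; g ≡ 0 at y ∈ {0}; common: ∅.
  x = 3: f ≡ 0 at y ∈ {5}; g ≡ 0 at y ∈ {3, 6}; common: ∅.
  x = 4: f ≡ 0 at y ∈ ∅; g ≡ 0 at y ∈ {0, 4}; common: ∅.
  x = 5: f ≡ 0 at y ∈ {2, 4}; g ≡ 0 at y ∈ {3}; common: ∅.
  x = 6: f ≡ 0 at y ∈ {1, 3}; g ≡ 0 at y ∈ ∅; common: ∅.
Collecting: common zeros = ∅, so the count is 0.
Comparison with the Bézout bound: 0 ≤ 4 = deg(f)·deg(g), as expected for curves with no common component (the affine F_7-count falls short of the bound because intersections may lie at infinity, over extension fields, or carry multiplicity).


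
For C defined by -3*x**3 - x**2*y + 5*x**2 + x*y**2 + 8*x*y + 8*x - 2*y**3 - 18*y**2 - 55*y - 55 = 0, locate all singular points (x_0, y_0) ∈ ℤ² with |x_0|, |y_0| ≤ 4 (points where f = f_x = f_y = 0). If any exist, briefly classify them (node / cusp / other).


Singular points: {(1, -3)}; classification: node.

Compute partial derivatives:
  f_x = -9*x**2 - 2*x*y + 10*x + y**2 + 8*y + 8.
  f_y = -x**2 + 2*x*y + 8*x - 6*y**2 - 36*y - 55.
Scan x_0 ∈ {−4, ..., 4}. For each x_0, f_y(x_0, y) is a polynomial in y; find its integer roots y ∈ {−4, ..., 4}, then test f_x and f at those candidates.
  x = -4: f_y(-4, y) = -6*y**2 - 44*y - 103; no integer root y with |y| ≤ 4.
  x = -3: f_y(-3, y) = -6*y**2 - 42*y - 88; no integer root y with |y| ≤ 4.
  x = -2: f_y(-2, y) = -6*y**2 - 40*y - 75; no integer root y with |y| ≤ 4.
  x = -1: f_y(-1, y) = -6*y**2 - 38*y - 64; no integer root y with |y| ≤ 4.
  x = 0: f_y(0, y) = -6*y**2 - 36*y - 55; no integer root y with |y| ≤ 4.
  x = 1: f_y(1, y) = -6*y**2 - 34*y - 48; vanishes at y ∈ {-3}. (1, -3): f_x = 0, f = 0 — SINGULAR.
  x = 2: f_y(2, y) = -6*y**2 - 32*y - 43; no integer root y with |y| ≤ 4.
  x = 3: f_y(3, y) = -6*y**2 - 30*y - 40; no integer root y with |y| ≤ 4.
  x = 4: f_y(4, y) = -6*y**2 - 28*y - 39; no integer root y with |y| ≤ 4.
Only singular point on the grid: (1, -3).
Classify: substitute x = 1 + u, y = -3 + v and expand: f = -3*u**3 - u**2*v - u**2 + u*v**2 - 2*v**3 + v**2.
No constant or linear terms (consistent with a singular point). Quadratic part: -u**2 + v**2. Cubic part: -3*u**3 - u**2*v + u*v**2 - 2*v**3.
The quadratic part v**2 - u**2 = (v − u)(v + u) splits into two distinct linear factors, so there are two distinct tangent lines y − -3 = ±(x − 1) — this is a node (ordinary double point).
Classification: node.


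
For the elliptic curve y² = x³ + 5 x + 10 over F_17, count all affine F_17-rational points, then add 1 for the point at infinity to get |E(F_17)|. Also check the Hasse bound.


Affine points = {(1, 4), (1, 13), (3, 1), (3, 16), (4, 3), (4, 14), (6, 1), (6, 16), (8, 1), (8, 16), (9, 6), (9, 11), (11, 6), (11, 11), (12, 8), (12, 9), (14, 6), (14, 11), (15, 3), (15, 14), (16, 2), (16, 15)}; affine count = 22; |E(F_17)| = 23.

Discriminant check: Δ ∝ 4a³ + 27b² = 4·5³ + 27·10² = 4·125 + 27·100 ≡ 4 (mod 17). Nonzero ⇒ E is nonsingular.
For each x ∈ F_17, compute rhs = x³ + 5·x + 10 mod 17, then count y ∈ F_17 with y² ≡ rhs.
  x = 0: rhs = 10, matching y values: none (0 points).
  x = 1: rhs = 16, matching y values: 4, 13 (2 points).
  x = 2: rhs = 11, matching y values: none (0 points).
  x = 3: rhs = 1, matching y values: 1, 16 (2 points).
  x = 4: rhs = 9, matching y values: 3, 14 (2 points).
  x = 5: rhs = 7, matching y values: none (0 points).
  x = 6: rhs = 1, matching y values: 1, 16 (2 points).
  x = 7: rhs = 14, matching y values: none (0 points).
  x = 8: rhs = 1, matching y values: 1, 16 (2 points).
  x = 9: rhs = 2, matching y values: 6, 11 (2 points).
  x = 10: rhs = 6, matching y values: none (0 points).
  x = 11: rhs = 2, matching y values: 6, 11 (2 points).
  x = 12: rhs = 13, matching y values: 8, 9 (2 points).
  x = 13: rhs = 11, matching y values: none (0 points).
  x = 14: rhs = 2, matching y values: 6, 11 (2 points).
  x = 15: rhs = 9, matching y values: 3, 14 (2 points).
  x = 16: rhs = 4, matching y values: 2, 15 (2 points).
Total affine count: 22.
Full point count |E(F_17)| = 22 + 1 = 23.
Hasse bound: |23 − (17+1)| = |5| = 5 ≤ 2√17 ≈ 8.2462 ✓.


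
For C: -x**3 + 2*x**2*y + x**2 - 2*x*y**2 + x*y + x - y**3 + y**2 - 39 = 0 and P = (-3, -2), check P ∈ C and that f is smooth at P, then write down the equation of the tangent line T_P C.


Tangent line at P: -18*x - 25*y - 104 = 0.

Step 1: f(-3, -2) = 0, so P lies on C.
Step 2: partial derivatives
  f_x(x, y) = -3*x**2 + 4*x*y + 2*x - 2*y**2 + y + 1, f_y(x, y) = 2*x**2 - 4*x*y + x - 3*y**2 + 2*y.
  f_x(P) = -18, f_y(P) = -25 (gradient nonzero, so P is smooth).
Step 3: tangent line at P: -18·(x − -3) + -25·(y − -2) = 0.
Expanding: -18*x - 25*y - 104 = 0.


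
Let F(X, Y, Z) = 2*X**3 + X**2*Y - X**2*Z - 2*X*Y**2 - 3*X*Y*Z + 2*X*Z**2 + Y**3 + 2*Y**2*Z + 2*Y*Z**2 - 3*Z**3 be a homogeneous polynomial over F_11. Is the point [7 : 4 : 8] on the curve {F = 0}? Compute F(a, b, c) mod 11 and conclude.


F(7,4,8) ≡ 6 (mod 11); P is NOT on the curve.

Evaluate F(7, 4, 8) term-by-term (mod 11).
  2*X**3 ↦ 2·343·1·1 = 686
  X**2*Y ↦ 1·49·4·1 = 196
  -X**2*Z ↦ -1·49·1·8 = -392
  -2*X*Y**2 ↦ -2·7·16·1 = -224
  -3*X*Y*Z ↦ -3·7·4·8 = -672
  2*X*Z**2 ↦ 2·7·1·64 = 896
  Y**3 ↦ 1·1·64·1 = 64
  2*Y**2*Z ↦ 2·1·16·8 = 256
  2*Y*Z**2 ↦ 2·1·4·64 = 512
  -3*Z**3 ↦ -3·1·1·512 = -1536
Sum: F(7, 4, 8) = (686) + (196) + (-392) + (-224) + (-672) + (896) + (64) + (256) + (512) + (-1536) = -214.
Reducing mod 11: -214 ≡ 6 (mod 11).
Since F(a, b, c) ≡ 6 ≠ 0 (mod 11), P does NOT lie on the curve.


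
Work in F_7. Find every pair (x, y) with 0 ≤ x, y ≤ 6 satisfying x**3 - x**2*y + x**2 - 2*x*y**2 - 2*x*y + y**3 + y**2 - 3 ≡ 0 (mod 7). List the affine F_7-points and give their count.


Affine F_7-points: {(0, 4), (0, 5), (1, 4), (1, 5), (1, 6), (2, 4), (3, 1), (3, 5), (3, 6), (4, 0), (5, 0), (5, 2)}; count = 12.

For each of the 49 pairs (x, y) ∈ F_7², evaluate f(x, y) mod 7. Record the zeros.
  x = 0: [0↦4, 1↦6, 2↦2, 3↦5, 4↦0, 5↦0, 6↦4]  zeros at y ∈ {4, 5}
  x = 1: [0↦6, 1↦3, 2↦4, 3↦1, 4↦0, 5↦0, 6↦0]  zeros at y ∈ {4, 5, 6}
  x = 2: [0↦2, 1↦6, 2↦3, 3↦6, 4↦0, 5↦5, 6↦6]  zeros at y ∈ {4}
  x = 3: [0↦5, 1↦0, 2↦5, 3↦5, 4↦6, 5↦0, 6↦0]  zeros at y ∈ {1, 5, 6}
  x = 4: [0↦0, 1↦5, 2↦2, 3↦4, 4↦3, 5↦5, 6↦2]  zeros at y ∈ {0}
  x = 5: [0↦0, 1↦6, 2↦0, 3↦2, 4↦4, 5↦5, 6↦4]  zeros at y ∈ {0, 2}
  x = 6: [0↦4, 1↦2, 2↦5, 3↦5, 4↦1, 5↦6, 6↦5]  zeros at y ∈ ∅
Collecting zeros: affine points = {(0, 4), (0, 5), (1, 4), (1, 5), (1, 6), (2, 4), (3, 1), (3, 5), (3, 6), (4, 0), (5, 0), (5, 2)}.
Total count |C(F_7)_aff| = 12.


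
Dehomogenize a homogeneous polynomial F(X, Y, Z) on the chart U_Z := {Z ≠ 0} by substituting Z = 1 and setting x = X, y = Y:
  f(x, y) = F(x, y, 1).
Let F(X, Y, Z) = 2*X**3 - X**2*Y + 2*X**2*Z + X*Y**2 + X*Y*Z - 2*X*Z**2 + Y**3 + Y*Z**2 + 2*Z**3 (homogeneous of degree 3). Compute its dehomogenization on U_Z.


f(x, y) = 2*x**3 - x**2*y + 2*x**2 + x*y**2 + x*y - 2*x + y**3 + y + 2

On U_Z we set Z = 1. Each monomial c·X^i·Y^j·Z^k in F becomes c·x^i·y^j·1^k = c·x^i·y^j.
Substituting Z = 1: F(X, Y, 1) = 2*x**3 - x**2*y + 2*x**2 + x*y**2 + x*y - 2*x + y**3 + y + 2.
Note: deg(f) ≤ deg(F) = 3; strict inequality happens when F is divisible by Z (lost terms).


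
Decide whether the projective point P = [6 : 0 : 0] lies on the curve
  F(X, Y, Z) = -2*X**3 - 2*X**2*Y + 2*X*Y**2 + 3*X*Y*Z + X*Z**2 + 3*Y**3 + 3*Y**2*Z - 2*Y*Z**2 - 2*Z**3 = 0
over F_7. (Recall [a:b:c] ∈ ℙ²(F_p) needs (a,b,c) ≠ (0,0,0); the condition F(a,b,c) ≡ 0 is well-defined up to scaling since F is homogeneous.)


F(6,0,0) ≡ 2 (mod 7); P is NOT on the curve.

Evaluate F(6, 0, 0) term-by-term (mod 7).
  -2*X**3 ↦ -2·216·1·1 = -432
  -2*X**2*Y ↦ -2·36·0·1 = 0
  2*X*Y**2 ↦ 2·6·0·1 = 0
  3*X*Y*Z ↦ 3·6·0·0 = 0
  X*Z**2 ↦ 1·6·1·0 = 0
  3*Y**3 ↦ 3·1·0·1 = 0
  3*Y**2*Z ↦ 3·1·0·0 = 0
  -2*Y*Z**2 ↦ -2·1·0·0 = 0
  -2*Z**3 ↦ -2·1·1·0 = 0
Sum: F(6, 0, 0) = (-432) + (0) + (0) + (0) + (0) + (0) + (0) + (0) + (0) = -432.
Reducing mod 7: -432 ≡ 2 (mod 7).
Since F(a, b, c) ≡ 2 ≠ 0 (mod 7), P does NOT lie on the curve.


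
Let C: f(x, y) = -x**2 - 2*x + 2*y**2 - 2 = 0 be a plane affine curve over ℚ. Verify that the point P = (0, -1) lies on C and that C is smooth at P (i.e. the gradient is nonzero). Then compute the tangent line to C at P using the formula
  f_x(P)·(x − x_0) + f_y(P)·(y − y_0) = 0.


Tangent line at P: -2*x - 4*y - 4 = 0.

Step 1: f(0, -1) = 0, so P lies on C.
Step 2: partial derivatives
  f_x(x, y) = -2*x - 2, f_y(x, y) = 4*y.
  f_x(P) = -2, f_y(P) = -4 (gradient nonzero, so P is smooth).
Step 3: tangent line at P: -2·(x − 0) + -4·(y − -1) = 0.
Expanding: -2*x - 4*y - 4 = 0.


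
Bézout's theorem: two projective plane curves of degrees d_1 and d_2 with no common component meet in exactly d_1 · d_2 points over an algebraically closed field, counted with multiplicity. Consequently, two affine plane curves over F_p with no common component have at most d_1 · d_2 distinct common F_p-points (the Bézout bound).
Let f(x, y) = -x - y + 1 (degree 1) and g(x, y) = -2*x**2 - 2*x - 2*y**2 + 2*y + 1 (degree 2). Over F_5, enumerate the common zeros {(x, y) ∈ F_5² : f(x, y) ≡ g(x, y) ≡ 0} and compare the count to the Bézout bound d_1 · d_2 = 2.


Common zeros: {(2, 4), (3, 3)}; count = 2; Bézout bound = 2.

deg(f) = 1, deg(g) = 2, so Bézout bound = 2.
Scan x ∈ F_5. For each x, list the y ∈ F_5 with f(x, y) ≡ 0 and those with g(x, y) ≡ 0 (mod 5); the common zeros in that column are the intersection.
  x = 0: f ≡ 0 at y ∈ {1}; g ≡ 0 at y ∈ ∅; common: ∅.
  x = 1: f ≡ 0 at y ∈ {0}; g ≡ 0 at y ∈ {3}; common: ∅.
  x = 2: f ≡ 0 at y ∈ {4}; g ≡ 0 at y ∈ {2, 4}; common: {4}.
  x = 3: f ≡ 0 at y ∈ {3}; g ≡ 0 at y ∈ {3}; common: {3}.
  x = 4: f ≡ 0 at y ∈ {2}; g ≡ 0 at y ∈ ∅; common: ∅.
Collecting: common zeros = {(2, 4), (3, 3)}, so the count is 2.
Comparison with the Bézout bound: 2 ≤ 2 = deg(f)·deg(g), as expected for curves with no common component (the bound is attained).


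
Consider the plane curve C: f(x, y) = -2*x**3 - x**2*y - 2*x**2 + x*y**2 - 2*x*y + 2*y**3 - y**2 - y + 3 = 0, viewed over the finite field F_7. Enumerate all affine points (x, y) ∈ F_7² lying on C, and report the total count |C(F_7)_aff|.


Affine F_7-points: {(1, 2), (2, 0), (3, 2), (5, 3), (5, 6), (6, 5)}; count = 6.

For each of the 49 pairs (x, y) ∈ F_7², evaluate f(x, y) mod 7. Record the zeros.
  x = 0: [0↦3, 1↦3, 2↦6, 3↦3, 4↦6, 5↦6, 6↦1]  zeros at y ∈ ∅
  x = 1: [0↦6, 1↦4, 2↦0, 3↦6, 4↦6, 5↦5, 6↦1]  zeros at y ∈ {2}
  x = 2: [0↦0, 1↦1, 2↦2, 3↦1, 4↦3, 5↦6, 6↦1]  zeros at y ∈ {0}
  x = 3: [0↦1, 1↦3, 2↦0, 3↦4, 4↦6, 5↦4, 6↦3]  zeros at y ∈ {2}
  x = 4: [0↦4, 1↦5, 2↦3, 3↦3, 4↦3, 5↦1, 6↦2]  zeros at y ∈ ∅
  x = 5: [0↦4, 1↦2, 2↦6, 3↦0, 4↦3, 5↦6, 6↦0]  zeros at y ∈ {3, 6}
  x = 6: [0↦3, 1↦3, 2↦4, 3↦4, 4↦1, 5↦0, 6↦6]  zeros at y ∈ {5}
Collecting zeros: affine points = {(1, 2), (2, 0), (3, 2), (5, 3), (5, 6), (6, 5)}.
Total count |C(F_7)_aff| = 6.


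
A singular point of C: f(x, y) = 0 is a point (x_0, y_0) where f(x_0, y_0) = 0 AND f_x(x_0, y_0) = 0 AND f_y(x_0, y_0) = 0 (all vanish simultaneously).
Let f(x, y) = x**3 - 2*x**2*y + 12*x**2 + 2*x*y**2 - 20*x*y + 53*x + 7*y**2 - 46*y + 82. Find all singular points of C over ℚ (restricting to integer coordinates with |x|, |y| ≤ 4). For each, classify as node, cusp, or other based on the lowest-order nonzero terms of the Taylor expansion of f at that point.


Singular points: {(-3, 2)}; classification: node.

Compute partial derivatives:
  f_x = 3*x**2 - 4*x*y + 24*x + 2*y**2 - 20*y + 53.
  f_y = -2*x**2 + 4*x*y - 20*x + 14*y - 46.
Scan x_0 ∈ {−4, ..., 4}. For each x_0, f_y(x_0, y) is a polynomial in y; find its integer roots y ∈ {−4, ..., 4}, then test f_x and f at those candidates.
  x = -4: f_y(-4, y) = 2 - 2*y; vanishes at y ∈ {1}. (-4, 1): f_x = 3 ≠ 0.
  x = -3: f_y(-3, y) = 2*y - 4; vanishes at y ∈ {2}. (-3, 2): f_x = 0, f = 0 — SINGULAR.
  x = -2: f_y(-2, y) = 6*y - 14; no integer root y with |y| ≤ 4.
  x = -1: f_y(-1, y) = 10*y - 28; no integer root y with |y| ≤ 4.
  x = 0: f_y(0, y) = 14*y - 46; no integer root y with |y| ≤ 4.
  x = 1: f_y(1, y) = 18*y - 68; no integer root y with |y| ≤ 4.
  x = 2: f_y(2, y) = 22*y - 94; no integer root y with |y| ≤ 4.
  x = 3: f_y(3, y) = 26*y - 124; no integer root y with |y| ≤ 4.
  x = 4: f_y(4, y) = 30*y - 158; no integer root y with |y| ≤ 4.
Only singular point on the grid: (-3, 2).
Classify: substitute x = -3 + u, y = 2 + v and expand: f = u**3 - 2*u**2*v - u**2 + 2*u*v**2 + v**2.
No constant or linear terms (consistent with a singular point). Quadratic part: -u**2 + v**2. Cubic part: u**3 - 2*u**2*v + 2*u*v**2.
The quadratic part v**2 - u**2 = (v − u)(v + u) splits into two distinct linear factors, so there are two distinct tangent lines y − 2 = ±(x − -3) — this is a node (ordinary double point).
Classification: node.


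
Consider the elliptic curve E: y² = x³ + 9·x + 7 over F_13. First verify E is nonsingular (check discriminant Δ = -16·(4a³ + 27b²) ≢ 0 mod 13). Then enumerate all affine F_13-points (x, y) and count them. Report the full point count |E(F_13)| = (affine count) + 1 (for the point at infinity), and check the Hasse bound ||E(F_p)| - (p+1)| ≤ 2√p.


Affine points = {(1, 2), (1, 11), (3, 3), (3, 10), (4, 4), (4, 9), (6, 2), (6, 11), (7, 6), (7, 7), (12, 6), (12, 7)}; affine count = 12; |E(F_13)| = 13.

Discriminant check: Δ ∝ 4a³ + 27b² = 4·9³ + 27·7² = 4·729 + 27·49 ≡ 1 (mod 13). Nonzero ⇒ E is nonsingular.
For each x ∈ F_13, compute rhs = x³ + 9·x + 7 mod 13, then count y ∈ F_13 with y² ≡ rhs.
  x = 0: rhs = 7, matching y values: none (0 points).
  x = 1: rhs = 4, matching y values: 2, 11 (2 points).
  x = 2: rhs = 7, matching y values: none (0 points).
  x = 3: rhs = 9, matching y values: 3, 10 (2 points).
  x = 4: rhs = 3, matching y values: 4, 9 (2 points).
  x = 5: rhs = 8, matching y values: none (0 points).
  x = 6: rhs = 4, matching y values: 2, 11 (2 points).
  x = 7: rhs = 10, matching y values: 6, 7 (2 points).
  x = 8: rhs = 6, matching y values: none (0 points).
  x = 9: rhs = 11, matching y values: none (0 points).
  x = 10: rhs = 5, matching y values: none (0 points).
  x = 11: rhs = 7, matching y values: none (0 points).
  x = 12: rhs = 10, matching y values: 6, 7 (2 points).
Total affine count: 12.
Full point count |E(F_13)| = 12 + 1 = 13.
Hasse bound: |13 − (13+1)| = |-1| = 1 ≤ 2√13 ≈ 7.2111 ✓.


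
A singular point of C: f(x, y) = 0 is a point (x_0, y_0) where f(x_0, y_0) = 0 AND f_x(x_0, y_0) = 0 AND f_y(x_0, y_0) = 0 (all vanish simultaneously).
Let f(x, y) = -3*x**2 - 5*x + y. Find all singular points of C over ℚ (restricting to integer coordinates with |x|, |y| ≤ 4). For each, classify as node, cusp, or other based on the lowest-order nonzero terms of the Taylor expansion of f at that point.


No singular points in the scanned grid; C is smooth there.

Compute partial derivatives:
  f_x = -6*x - 5.
  f_y = 1.
f_y = 1 is a nonzero constant, so f_y never vanishes: no point (x, y) can satisfy f = f_x = f_y = 0. In particular no (x, y) ∈ {−4, ..., 4}² is singular; the curve is smooth.


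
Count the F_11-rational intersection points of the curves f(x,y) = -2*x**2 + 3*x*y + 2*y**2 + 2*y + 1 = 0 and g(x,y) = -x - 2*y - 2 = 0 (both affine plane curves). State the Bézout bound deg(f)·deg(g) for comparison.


Common zeros: {(4, 8), (10, 5)}; count = 2; Bézout bound = 2.

deg(f) = 2, deg(g) = 1, so Bézout bound = 2.
Scan x ∈ F_11. For each x, list the y ∈ F_11 with f(x, y) ≡ 0 and those with g(x, y) ≡ 0 (mod 11); the common zeros in that column are the intersection.
  x = 0: f ≡ 0 at y ∈ ∅; g ≡ 0 at y ∈ {10}; common: ∅.
  x = 1: f ≡ 0 at y ∈ {7}; g ≡ 0 at y ∈ {4}; common: ∅.
  x = 2: f ≡ 0 at y ∈ ∅; g ≡ 0 at y ∈ {9}; common: ∅.
  x = 3: f ≡ 0 at y ∈ {5, 6}; g ≡ 0 at y ∈ {3}; common: ∅.
  x = 4: f ≡ 0 at y ∈ {7, 8}; g ≡ 0 at y ∈ {8}; common: {8}.
  x = 5: f ≡ 0 at y ∈ ∅; g ≡ 0 at y ∈ {2}; common: ∅.
  x = 6: f ≡ 0 at y ∈ {6}; g ≡ 0 at y ∈ {7}; common: ∅.
  x = 7: f ≡ 0 at y ∈ ∅; g ≡ 0 at y ∈ {1}; common: ∅.
  x = 8: f ≡ 0 at y ∈ {1, 8}; g ≡ 0 at y ∈ {6}; common: ∅.
  x = 9: f ≡ 0 at y ∈ ∅; g ≡ 0 at y ∈ {0}; common: ∅.
  x = 10: f ≡ 0 at y ∈ {1, 5}; g ≡ 0 at y ∈ {5}; common: {5}.
Collecting: common zeros = {(4, 8), (10, 5)}, so the count is 2.
Comparison with the Bézout bound: 2 ≤ 2 = deg(f)·deg(g), as expected for curves with no common component (the bound is attained).


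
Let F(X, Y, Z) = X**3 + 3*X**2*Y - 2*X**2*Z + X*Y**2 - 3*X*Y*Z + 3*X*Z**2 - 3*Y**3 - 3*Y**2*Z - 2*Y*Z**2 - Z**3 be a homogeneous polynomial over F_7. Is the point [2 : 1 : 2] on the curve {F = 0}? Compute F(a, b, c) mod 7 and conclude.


F(2,1,2) ≡ 0 (mod 7); P is on the curve.

Evaluate F(2, 1, 2) term-by-term (mod 7).
  X**3 ↦ 1·8·1·1 = 8
  3*X**2*Y ↦ 3·4·1·1 = 12
  -2*X**2*Z ↦ -2·4·1·2 = -16
  X*Y**2 ↦ 1·2·1·1 = 2
  -3*X*Y*Z ↦ -3·2·1·2 = -12
  3*X*Z**2 ↦ 3·2·1·4 = 24
  -3*Y**3 ↦ -3·1·1·1 = -3
  -3*Y**2*Z ↦ -3·1·1·2 = -6
  -2*Y*Z**2 ↦ -2·1·1·4 = -8
  -Z**3 ↦ -1·1·1·8 = -8
Sum: F(2, 1, 2) = (8) + (12) + (-16) + (2) + (-12) + (24) + (-3) + (-6) + (-8) + (-8) = -7.
Reducing mod 7: -7 ≡ 0 (mod 7).
Since F(a, b, c) ≡ 0 (mod 7), P lies on the curve.


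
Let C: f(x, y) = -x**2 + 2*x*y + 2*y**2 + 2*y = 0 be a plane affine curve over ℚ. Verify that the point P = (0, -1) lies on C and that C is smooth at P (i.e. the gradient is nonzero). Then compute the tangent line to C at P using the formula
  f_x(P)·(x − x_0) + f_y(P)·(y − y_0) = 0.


Tangent line at P: -2*x - 2*y - 2 = 0.

Step 1: f(0, -1) = 0, so P lies on C.
Step 2: partial derivatives
  f_x(x, y) = -2*x + 2*y, f_y(x, y) = 2*x + 4*y + 2.
  f_x(P) = -2, f_y(P) = -2 (gradient nonzero, so P is smooth).
Step 3: tangent line at P: -2·(x − 0) + -2·(y − -1) = 0.
Expanding: -2*x - 2*y - 2 = 0.


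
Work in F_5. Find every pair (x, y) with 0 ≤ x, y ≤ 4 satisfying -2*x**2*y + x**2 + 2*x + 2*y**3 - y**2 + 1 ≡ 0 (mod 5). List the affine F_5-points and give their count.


Affine F_5-points: {(2, 2), (2, 3), (4, 0)}; count = 3.

For each of the 25 pairs (x, y) ∈ F_5², evaluate f(x, y) mod 5. Record the zeros.
  x = 0: [0↦1, 1↦2, 2↦3, 3↦1, 4↦3]  zeros at y ∈ ∅
  x = 1: [0↦4, 1↦3, 2↦2, 3↦3, 4↦3]  zeros at y ∈ ∅
  x = 2: [0↦4, 1↦2, 2↦0, 3↦0, 4↦4]  zeros at y ∈ {2, 3}
  x = 3: [0↦1, 1↦4, 2↦2, 3↦2, 4↦1]  zeros at y ∈ ∅
  x = 4: [0↦0, 1↦4, 2↦3, 3↦4, 4↦4]  zeros at y ∈ {0}
Collecting zeros: affine points = {(2, 2), (2, 3), (4, 0)}.
Total count |C(F_5)_aff| = 3.


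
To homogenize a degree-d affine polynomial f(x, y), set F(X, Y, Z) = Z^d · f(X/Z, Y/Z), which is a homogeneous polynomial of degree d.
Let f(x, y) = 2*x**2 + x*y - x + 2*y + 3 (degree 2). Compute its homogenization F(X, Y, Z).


F(X, Y, Z) = 2*X**2 + X*Y - X*Z + 2*Y*Z + 3*Z**2

deg(f) = 2.
Substitute x = X/Z, y = Y/Z into f, then multiply by Z^2.
  monomial 2·x^2·y^0 ↦ 2·X^2·Y^0·Z^0.
  monomial 1·x^1·y^1 ↦ 1·X^1·Y^1·Z^0.
  monomial -1·x^1·y^0 ↦ -1·X^1·Y^0·Z^1.
  monomial 2·x^0·y^1 ↦ 2·X^0·Y^1·Z^1.
  monomial 3·x^0·y^0 ↦ 3·X^0·Y^0·Z^2.
Collecting: F(X, Y, Z) = 2*X**2 + X*Y - X*Z + 2*Y*Z + 3*Z**2.


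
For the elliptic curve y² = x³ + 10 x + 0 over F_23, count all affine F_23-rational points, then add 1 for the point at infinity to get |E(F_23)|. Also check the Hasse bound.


Affine points = {(0, 0), (4, 9), (4, 14), (6, 0), (12, 10), (12, 13), (13, 2), (13, 21), (14, 3), (14, 20), (15, 11), (15, 12), (16, 1), (16, 22), (17, 0), (18, 3), (18, 20), (20, 9), (20, 14), (21, 8), (21, 15), (22, 9), (22, 14)}; affine count = 23; |E(F_23)| = 24.

Discriminant check: Δ ∝ 4a³ + 27b² = 4·10³ + 27·0² = 4·1000 + 27·0 ≡ 21 (mod 23). Nonzero ⇒ E is nonsingular.
For each x ∈ F_23, compute rhs = x³ + 10·x + 0 mod 23, then count y ∈ F_23 with y² ≡ rhs.
  x = 0: rhs = 0, matching y values: 0 (1 points).
  x = 1: rhs = 11, matching y values: none (0 points).
  x = 2: rhs = 5, matching y values: none (0 points).
  x = 3: rhs = 11, matching y values: none (0 points).
  x = 4: rhs = 12, matching y values: 9, 14 (2 points).
  x = 5: rhs = 14, matching y values: none (0 points).
  x = 6: rhs = 0, matching y values: 0 (1 points).
  x = 7: rhs = 22, matching y values: none (0 points).
  x = 8: rhs = 17, matching y values: none (0 points).
  x = 9: rhs = 14, matching y values: none (0 points).
  x = 10: rhs = 19, matching y values: none (0 points).
  x = 11: rhs = 15, matching y values: none (0 points).
  x = 12: rhs = 8, matching y values: 10, 13 (2 points).
  x = 13: rhs = 4, matching y values: 2, 21 (2 points).
  x = 14: rhs = 9, matching y values: 3, 20 (2 points).
  x = 15: rhs = 6, matching y values: 11, 12 (2 points).
  x = 16: rhs = 1, matching y values: 1, 22 (2 points).
  x = 17: rhs = 0, matching y values: 0 (1 points).
  x = 18: rhs = 9, matching y values: 3, 20 (2 points).
  x = 19: rhs = 11, matching y values: none (0 points).
  x = 20: rhs = 12, matching y values: 9, 14 (2 points).
  x = 21: rhs = 18, matching y values: 8, 15 (2 points).
  x = 22: rhs = 12, matching y values: 9, 14 (2 points).
Total affine count: 23.
Full point count |E(F_23)| = 23 + 1 = 24.
Hasse bound: |24 − (23+1)| = |0| = 0 ≤ 2√23 ≈ 9.5917 ✓.


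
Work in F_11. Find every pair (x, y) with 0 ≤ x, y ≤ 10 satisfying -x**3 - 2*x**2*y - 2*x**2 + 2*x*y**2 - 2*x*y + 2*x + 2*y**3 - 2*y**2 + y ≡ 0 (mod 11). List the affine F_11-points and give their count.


Affine F_11-points: {(0, 0), (1, 3), (1, 9), (1, 10), (3, 7), (4, 0), (5, 0), (6, 7), (8, 7), (9, 1)}; count = 10.

For each of the 121 pairs (x, y) ∈ F_11², evaluate f(x, y) mod 11. Record the zeros.
  x = 0: [0↦0, 1↦1, 2↦10, 3↦6, 4↦1, 5↦7, 6↦3, 7↦1, 8↦2, 9↦7, 10↦6]  zeros at y ∈ {0}
  x = 1: [0↦10, 1↦9, 2↦9, 3↦0, 4↦5, 5↦3, 6↦6, 7↦4, 8↦9, 9↦0, 10↦0]  zeros at y ∈ {3, 9, 10}
  x = 2: [0↦10, 1↦3, 2↦1, 3↦5, 4↦5, 5↦2, 6↦8, 7↦2, 8↦7, 9↦2, 10↦10]  zeros at y ∈ ∅
  x = 3: [0↦5, 1↦10, 2↦2, 3↦4, 4↦6, 5↦9, 6↦3, 7↦0, 8↦1, 9↦7, 10↦8]  zeros at y ∈ {7}
  x = 4: [0↦0, 1↦2, 2↦6, 3↦2, 4↦2, 5↦7, 6↦7, 7↦3, 8↦7, 9↦9, 10↦10]  zeros at y ∈ {0}
  x = 5: [0↦0, 1↦6, 2↦7, 3↦4, 4↦9, 5↦1, 6↦3, 7↦5, 8↦8, 9↦2, 10↦10]  zeros at y ∈ {0}
  x = 6: [0↦10, 1↦5, 2↦10, 3↦4, 4↦10, 5↦7, 6↦7, 7↦0, 8↦9, 9↦2, 10↦2]  zeros at y ∈ {7}
  x = 7: [0↦2, 1↦4, 2↦9, 3↦7, 4↦10, 5↦8, 6↦2, 7↦4, 8↦4, 9↦3, 10↦2]  zeros at y ∈ ∅
  x = 8: [0↦3, 1↦8, 2↦9, 3↦7, 4↦3, 5↦9, 6↦4, 7↦0, 8↦9, 9↦10, 10↦4]  zeros at y ∈ {7}
  x = 9: [0↦7, 1↦0, 2↦4, 3↦9, 4↦5, 5↦4, 6↦7, 7↦4, 8↦7, 9↦6, 10↦2]  zeros at y ∈ {1}
  x = 10: [0↦8, 1↦7, 2↦10, 3↦7, 4↦10, 5↦9, 6↦5, 7↦10, 8↦3, 9↦7, 10↦1]  zeros at y ∈ ∅
Collecting zeros: affine points = {(0, 0), (1, 3), (1, 9), (1, 10), (3, 7), (4, 0), (5, 0), (6, 7), (8, 7), (9, 1)}.
Total count |C(F_11)_aff| = 10.


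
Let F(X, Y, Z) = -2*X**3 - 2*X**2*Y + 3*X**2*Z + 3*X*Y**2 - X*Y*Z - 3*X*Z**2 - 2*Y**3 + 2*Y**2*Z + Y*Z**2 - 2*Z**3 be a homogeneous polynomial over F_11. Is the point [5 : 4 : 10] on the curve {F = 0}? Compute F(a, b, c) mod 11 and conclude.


F(5,4,10) ≡ 6 (mod 11); P is NOT on the curve.

Evaluate F(5, 4, 10) term-by-term (mod 11).
  -2*X**3 ↦ -2·125·1·1 = -250
  -2*X**2*Y ↦ -2·25·4·1 = -200
  3*X**2*Z ↦ 3·25·1·10 = 750
  3*X*Y**2 ↦ 3·5·16·1 = 240
  -X*Y*Z ↦ -1·5·4·10 = -200
  -3*X*Z**2 ↦ -3·5·1·100 = -1500
  -2*Y**3 ↦ -2·1·64·1 = -128
  2*Y**2*Z ↦ 2·1·16·10 = 320
  Y*Z**2 ↦ 1·1·4·100 = 400
  -2*Z**3 ↦ -2·1·1·1000 = -2000
Sum: F(5, 4, 10) = (-250) + (-200) + (750) + (240) + (-200) + (-1500) + (-128) + (320) + (400) + (-2000) = -2568.
Reducing mod 11: -2568 ≡ 6 (mod 11).
Since F(a, b, c) ≡ 6 ≠ 0 (mod 11), P does NOT lie on the curve.


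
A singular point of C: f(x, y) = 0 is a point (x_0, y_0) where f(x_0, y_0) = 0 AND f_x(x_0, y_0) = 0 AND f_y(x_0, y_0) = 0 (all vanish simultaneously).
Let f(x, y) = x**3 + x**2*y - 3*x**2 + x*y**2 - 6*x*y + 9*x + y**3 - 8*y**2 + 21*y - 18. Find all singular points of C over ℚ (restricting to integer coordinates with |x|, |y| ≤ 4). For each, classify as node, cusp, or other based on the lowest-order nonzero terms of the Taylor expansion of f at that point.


Singular points: {(0, 3)}; classification: cusp.

Compute partial derivatives:
  f_x = 3*x**2 + 2*x*y - 6*x + y**2 - 6*y + 9.
  f_y = x**2 + 2*x*y - 6*x + 3*y**2 - 16*y + 21.
Scan x_0 ∈ {−4, ..., 4}. For each x_0, f_y(x_0, y) is a polynomial in y; find its integer roots y ∈ {−4, ..., 4}, then test f_x and f at those candidates.
  x = -4: f_y(-4, y) = 3*y**2 - 24*y + 61; no integer root y with |y| ≤ 4.
  x = -3: f_y(-3, y) = 3*y**2 - 22*y + 48; no integer root y with |y| ≤ 4.
  x = -2: f_y(-2, y) = 3*y**2 - 20*y + 37; no integer root y with |y| ≤ 4.
  x = -1: f_y(-1, y) = 3*y**2 - 18*y + 28; no integer root y with |y| ≤ 4.
  x = 0: f_y(0, y) = 3*y**2 - 16*y + 21; vanishes at y ∈ {3}. (0, 3): f_x = 0, f = 0 — SINGULAR.
  x = 1: f_y(1, y) = 3*y**2 - 14*y + 16; vanishes at y ∈ {2}. (1, 2): f_x = 2 ≠ 0.
  x = 2: f_y(2, y) = 3*y**2 - 12*y + 13; no integer root y with |y| ≤ 4.
  x = 3: f_y(3, y) = 3*y**2 - 10*y + 12; no integer root y with |y| ≤ 4.
  x = 4: f_y(4, y) = 3*y**2 - 8*y + 13; no integer root y with |y| ≤ 4.
Only singular point on the grid: (0, 3).
Classify: substitute x = 0 + u, y = 3 + v and expand: f = u**3 + u**2*v + u*v**2 + v**3 + v**2.
No constant or linear terms (consistent with a singular point). Quadratic part: v**2. Cubic part: u**3 + u**2*v + u*v**2 + v**3.
The quadratic part v**2 is a perfect square, so there is a single (double) tangent line v = 0, i.e. y = 3. Restricting the cubic part to that line (v = 0) leaves u**3 ≠ 0, so f is not divisible by v and the branch is v² ≈ -u**3 to lowest order — this is a cusp.
Classification: cusp.


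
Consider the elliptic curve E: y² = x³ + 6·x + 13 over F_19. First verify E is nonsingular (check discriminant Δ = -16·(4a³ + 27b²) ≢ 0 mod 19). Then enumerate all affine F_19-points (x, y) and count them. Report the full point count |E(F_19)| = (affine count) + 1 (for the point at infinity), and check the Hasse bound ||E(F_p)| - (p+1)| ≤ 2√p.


Affine points = {(1, 1), (1, 18), (3, 1), (3, 18), (4, 5), (4, 14), (5, 4), (5, 15), (9, 6), (9, 13), (10, 3), (10, 16), (11, 2), (11, 17), (15, 1), (15, 18), (16, 5), (16, 14), (18, 5), (18, 14)}; affine count = 20; |E(F_19)| = 21.

Discriminant check: Δ ∝ 4a³ + 27b² = 4·6³ + 27·13² = 4·216 + 27·169 ≡ 12 (mod 19). Nonzero ⇒ E is nonsingular.
For each x ∈ F_19, compute rhs = x³ + 6·x + 13 mod 19, then count y ∈ F_19 with y² ≡ rhs.
  x = 0: rhs = 13, matching y values: none (0 points).
  x = 1: rhs = 1, matching y values: 1, 18 (2 points).
  x = 2: rhs = 14, matching y values: none (0 points).
  x = 3: rhs = 1, matching y values: 1, 18 (2 points).
  x = 4: rhs = 6, matching y values: 5, 14 (2 points).
  x = 5: rhs = 16, matching y values: 4, 15 (2 points).
  x = 6: rhs = 18, matching y values: none (0 points).
  x = 7: rhs = 18, matching y values: none (0 points).
  x = 8: rhs = 3, matching y values: none (0 points).
  x = 9: rhs = 17, matching y values: 6, 13 (2 points).
  x = 10: rhs = 9, matching y values: 3, 16 (2 points).
  x = 11: rhs = 4, matching y values: 2, 17 (2 points).
  x = 12: rhs = 8, matching y values: none (0 points).
  x = 13: rhs = 8, matching y values: none (0 points).
  x = 14: rhs = 10, matching y values: none (0 points).
  x = 15: rhs = 1, matching y values: 1, 18 (2 points).
  x = 16: rhs = 6, matching y values: 5, 14 (2 points).
  x = 17: rhs = 12, matching y values: none (0 points).
  x = 18: rhs = 6, matching y values: 5, 14 (2 points).
Total affine count: 20.
Full point count |E(F_19)| = 20 + 1 = 21.
Hasse bound: |21 − (19+1)| = |1| = 1 ≤ 2√19 ≈ 8.7178 ✓.


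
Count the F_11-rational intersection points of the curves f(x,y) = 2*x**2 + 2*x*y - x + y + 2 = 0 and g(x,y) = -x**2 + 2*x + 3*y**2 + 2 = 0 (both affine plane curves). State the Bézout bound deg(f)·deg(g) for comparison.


Common zeros: {(2, 5)}; count = 1; Bézout bound = 4.

deg(f) = 2, deg(g) = 2, so Bézout bound = 4.
Scan x ∈ F_11. For each x, list the y ∈ F_11 with f(x, y) ≡ 0 and those with g(x, y) ≡ 0 (mod 11); the common zeros in that column are the intersection.
  x = 0: f ≡ 0 at y ∈ {9}; g ≡ 0 at y ∈ {5, 6}; common: ∅.
  x = 1: f ≡ 0 at y ∈ {10}; g ≡ 0 at y ∈ ∅; common: ∅.
  x = 2: f ≡ 0 at y ∈ {5}; g ≡ 0 at y ∈ {5, 6}; common: {5}.
  x = 3: f ≡ 0 at y ∈ {7}; g ≡ 0 at y ∈ {2, 9}; common: ∅.
  x = 4: f ≡ 0 at y ∈ {4}; g ≡ 0 at y ∈ ∅; common: ∅.
  x = 5: f ≡ 0 at y ∈ ∅; g ≡ 0 at y ∈ ∅; common: ∅.
  x = 6: f ≡ 0 at y ∈ {10}; g ≡ 0 at y ∈ {0}; common: ∅.
  x = 7: f ≡ 0 at y ∈ {7}; g ≡ 0 at y ∈ {0}; common: ∅.
  x = 8: f ≡ 0 at y ∈ {9}; g ≡ 0 at y ∈ ∅; common: ∅.
  x = 9: f ≡ 0 at y ∈ {4}; g ≡ 0 at y ∈ ∅; common: ∅.
  x = 10: f ≡ 0 at y ∈ {5}; g ≡ 0 at y ∈ {2, 9}; common: ∅.
Collecting: common zeros = {(2, 5)}, so the count is 1.
Comparison with the Bézout bound: 1 ≤ 4 = deg(f)·deg(g), as expected for curves with no common component (the affine F_11-count falls short of the bound because intersections may lie at infinity, over extension fields, or carry multiplicity).


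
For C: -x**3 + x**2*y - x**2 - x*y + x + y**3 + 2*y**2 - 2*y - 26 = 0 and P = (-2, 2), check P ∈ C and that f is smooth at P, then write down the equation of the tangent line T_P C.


Tangent line at P: -17*x + 24*y - 82 = 0.

Step 1: f(-2, 2) = 0, so P lies on C.
Step 2: partial derivatives
  f_x(x, y) = -3*x**2 + 2*x*y - 2*x - y + 1, f_y(x, y) = x**2 - x + 3*y**2 + 4*y - 2.
  f_x(P) = -17, f_y(P) = 24 (gradient nonzero, so P is smooth).
Step 3: tangent line at P: -17·(x − -2) + 24·(y − 2) = 0.
Expanding: -17*x + 24*y - 82 = 0.


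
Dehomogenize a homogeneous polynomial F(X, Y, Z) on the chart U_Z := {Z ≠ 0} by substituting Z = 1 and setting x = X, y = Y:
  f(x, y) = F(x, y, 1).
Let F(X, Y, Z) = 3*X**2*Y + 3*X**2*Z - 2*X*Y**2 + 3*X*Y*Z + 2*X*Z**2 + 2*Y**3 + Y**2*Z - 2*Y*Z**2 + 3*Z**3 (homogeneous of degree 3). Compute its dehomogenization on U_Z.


f(x, y) = 3*x**2*y + 3*x**2 - 2*x*y**2 + 3*x*y + 2*x + 2*y**3 + y**2 - 2*y + 3

On U_Z we set Z = 1. Each monomial c·X^i·Y^j·Z^k in F becomes c·x^i·y^j·1^k = c·x^i·y^j.
Substituting Z = 1: F(X, Y, 1) = 3*x**2*y + 3*x**2 - 2*x*y**2 + 3*x*y + 2*x + 2*y**3 + y**2 - 2*y + 3.
Note: deg(f) ≤ deg(F) = 3; strict inequality happens when F is divisible by Z (lost terms).


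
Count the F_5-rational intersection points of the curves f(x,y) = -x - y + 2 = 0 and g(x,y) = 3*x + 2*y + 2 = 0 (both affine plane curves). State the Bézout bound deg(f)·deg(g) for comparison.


Common zeros: {(4, 3)}; count = 1; Bézout bound = 1.

deg(f) = 1, deg(g) = 1, so Bézout bound = 1.
Scan x ∈ F_5. For each x, list the y ∈ F_5 with f(x, y) ≡ 0 and those with g(x, y) ≡ 0 (mod 5); the common zeros in that column are the intersection.
  x = 0: f ≡ 0 at y ∈ {2}; g ≡ 0 at y ∈ {4}; common: ∅.
  x = 1: f ≡ 0 at y ∈ {1}; g ≡ 0 at y ∈ {0}; common: ∅.
  x = 2: f ≡ 0 at y ∈ {0}; g ≡ 0 at y ∈ {1}; common: ∅.
  x = 3: f ≡ 0 at y ∈ {4}; g ≡ 0 at y ∈ {2}; common: ∅.
  x = 4: f ≡ 0 at y ∈ {3}; g ≡ 0 at y ∈ {3}; common: {3}.
Collecting: common zeros = {(4, 3)}, so the count is 1.
Comparison with the Bézout bound: 1 ≤ 1 = deg(f)·deg(g), as expected for curves with no common component (the bound is attained).


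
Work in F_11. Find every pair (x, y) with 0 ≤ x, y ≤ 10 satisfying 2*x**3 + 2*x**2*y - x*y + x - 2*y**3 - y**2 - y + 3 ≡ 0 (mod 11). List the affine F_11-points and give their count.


Affine F_11-points: {(1, 6), (2, 2), (3, 9), (4, 4), (4, 8), (6, 6), (7, 9), (8, 7), (9, 6), (10, 0)}; count = 10.

For each of the 121 pairs (x, y) ∈ F_11², evaluate f(x, y) mod 11. Record the zeros.
  x = 0: [0↦3, 1↦10, 2↦3, 3↦3, 4↦9, 5↦9, 6↦2, 7↦9, 8↦7, 9↦6, 10↦5]  zeros at y ∈ ∅
  x = 1: [0↦6, 1↦3, 2↦8, 3↦9, 4↦5, 5↦6, 6↦0, 7↦8, 8↦7, 9↦7, 10↦7]  zeros at y ∈ {6}
  x = 2: [0↦10, 1↦1, 2↦0, 3↦6, 4↦7, 5↦2, 6↦1, 7↦3, 8↦7, 9↦1, 10↦6]  zeros at y ∈ {2}
  x = 3: [0↦5, 1↦5, 2↦2, 3↦6, 4↦5, 5↦9, 6↦6, 7↦6, 8↦8, 9↦0, 10↦3]  zeros at y ∈ {9}
  x = 4: [0↦3, 1↦5, 2↦4, 3↦10, 4↦0, 5↦6, 6↦5, 7↦7, 8↦0, 9↦5, 10↦10]  zeros at y ∈ {4, 8}
  x = 5: [0↦5, 1↦2, 2↦7, 3↦8, 4↦4, 5↦5, 6↦10, 7↦7, 8↦6, 9↦6, 10↦6]  zeros at y ∈ ∅
  x = 6: [0↦1, 1↦8, 2↦1, 3↦1, 4↦7, 5↦7, 6↦0, 7↦7, 8↦5, 9↦4, 10↦3]  zeros at y ∈ {6}
  x = 7: [0↦3, 1↦2, 2↦9, 3↦1, 4↦10, 5↦2, 6↦9, 7↦8, 8↦9, 9↦0, 10↦2]  zeros at y ∈ {9}
  x = 8: [0↦1, 1↦7, 2↦10, 3↦9, 4↦3, 5↦2, 6↦5, 7↦0, 8↦8, 9↦6, 10↦4]  zeros at y ∈ {7}
  x = 9: [0↦7, 1↦2, 2↦5, 3↦4, 4↦9, 5↦8, 6↦0, 7↦6, 8↦3, 9↦1, 10↦10]  zeros at y ∈ {6}
  x = 10: [0↦0, 1↦10, 2↦6, 3↦9, 4↦7, 5↦10, 6↦6, 7↦5, 8↦6, 9↦8, 10↦10]  zeros at y ∈ {0}
Collecting zeros: affine points = {(1, 6), (2, 2), (3, 9), (4, 4), (4, 8), (6, 6), (7, 9), (8, 7), (9, 6), (10, 0)}.
Total count |C(F_11)_aff| = 10.


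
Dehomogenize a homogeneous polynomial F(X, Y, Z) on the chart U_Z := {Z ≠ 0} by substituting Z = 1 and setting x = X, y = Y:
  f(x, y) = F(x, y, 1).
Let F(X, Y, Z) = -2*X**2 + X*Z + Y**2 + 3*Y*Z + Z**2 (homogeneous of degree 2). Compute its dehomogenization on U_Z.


f(x, y) = -2*x**2 + x + y**2 + 3*y + 1

On U_Z we set Z = 1. Each monomial c·X^i·Y^j·Z^k in F becomes c·x^i·y^j·1^k = c·x^i·y^j.
Substituting Z = 1: F(X, Y, 1) = -2*x**2 + x + y**2 + 3*y + 1.
Note: deg(f) ≤ deg(F) = 2; strict inequality happens when F is divisible by Z (lost terms).


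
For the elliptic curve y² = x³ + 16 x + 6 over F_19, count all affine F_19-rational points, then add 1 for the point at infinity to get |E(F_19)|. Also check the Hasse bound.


Affine points = {(0, 5), (0, 14), (1, 2), (1, 17), (3, 9), (3, 10), (4, 1), (4, 18), (7, 9), (7, 10), (8, 0), (9, 9), (9, 10), (10, 8), (10, 11), (12, 8), (12, 11), (13, 6), (13, 13), (15, 7), (15, 12), (16, 8), (16, 11), (17, 2), (17, 17)}; affine count = 25; |E(F_19)| = 26.

Discriminant check: Δ ∝ 4a³ + 27b² = 4·16³ + 27·6² = 4·4096 + 27·36 ≡ 9 (mod 19). Nonzero ⇒ E is nonsingular.
For each x ∈ F_19, compute rhs = x³ + 16·x + 6 mod 19, then count y ∈ F_19 with y² ≡ rhs.
  x = 0: rhs = 6, matching y values: 5, 14 (2 points).
  x = 1: rhs = 4, matching y values: 2, 17 (2 points).
  x = 2: rhs = 8, matching y values: none (0 points).
  x = 3: rhs = 5, matching y values: 9, 10 (2 points).
  x = 4: rhs = 1, matching y values: 1, 18 (2 points).
  x = 5: rhs = 2, matching y values: none (0 points).
  x = 6: rhs = 14, matching y values: none (0 points).
  x = 7: rhs = 5, matching y values: 9, 10 (2 points).
  x = 8: rhs = 0, matching y values: 0 (1 points).
  x = 9: rhs = 5, matching y values: 9, 10 (2 points).
  x = 10: rhs = 7, matching y values: 8, 11 (2 points).
  x = 11: rhs = 12, matching y values: none (0 points).
  x = 12: rhs = 7, matching y values: 8, 11 (2 points).
  x = 13: rhs = 17, matching y values: 6, 13 (2 points).
  x = 14: rhs = 10, matching y values: none (0 points).
  x = 15: rhs = 11, matching y values: 7, 12 (2 points).
  x = 16: rhs = 7, matching y values: 8, 11 (2 points).
  x = 17: rhs = 4, matching y values: 2, 17 (2 points).
  x = 18: rhs = 8, matching y values: none (0 points).
Total affine count: 25.
Full point count |E(F_19)| = 25 + 1 = 26.
Hasse bound: |26 − (19+1)| = |6| = 6 ≤ 2√19 ≈ 8.7178 ✓.


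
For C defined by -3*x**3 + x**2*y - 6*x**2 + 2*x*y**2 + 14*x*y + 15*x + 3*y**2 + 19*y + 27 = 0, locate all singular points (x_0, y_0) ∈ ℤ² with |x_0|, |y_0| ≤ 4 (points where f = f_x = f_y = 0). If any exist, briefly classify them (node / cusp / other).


Singular points: {(-1, -3)}; classification: cusp.

Compute partial derivatives:
  f_x = -9*x**2 + 2*x*y - 12*x + 2*y**2 + 14*y + 15.
  f_y = x**2 + 4*x*y + 14*x + 6*y + 19.
Scan x_0 ∈ {−4, ..., 4}. For each x_0, f_y(x_0, y) is a polynomial in y; find its integer roots y ∈ {−4, ..., 4}, then test f_x and f at those candidates.
  x = -4: f_y(-4, y) = -10*y - 21; no integer root y with |y| ≤ 4.
  x = -3: f_y(-3, y) = -6*y - 14; no integer root y with |y| ≤ 4.
  x = -2: f_y(-2, y) = -2*y - 5; no integer root y with |y| ≤ 4.
  x = -1: f_y(-1, y) = 2*y + 6; vanishes at y ∈ {-3}. (-1, -3): f_x = 0, f = 0 — SINGULAR.
  x = 0: f_y(0, y) = 6*y + 19; no integer root y with |y| ≤ 4.
  x = 1: f_y(1, y) = 10*y + 34; no integer root y with |y| ≤ 4.
  x = 2: f_y(2, y) = 14*y + 51; no integer root y with |y| ≤ 4.
  x = 3: f_y(3, y) = 18*y + 70; no integer root y with |y| ≤ 4.
  x = 4: f_y(4, y) = 22*y + 91; no integer root y with |y| ≤ 4.
Only singular point on the grid: (-1, -3).
Classify: substitute x = -1 + u, y = -3 + v and expand: f = -3*u**3 + u**2*v + 2*u*v**2 + v**2.
No constant or linear terms (consistent with a singular point). Quadratic part: v**2. Cubic part: -3*u**3 + u**2*v + 2*u*v**2.
The quadratic part v**2 is a perfect square, so there is a single (double) tangent line v = 0, i.e. y = -3. Restricting the cubic part to that line (v = 0) leaves -3*u**3 ≠ 0, so f is not divisible by v and the branch is v² ≈ 3*u**3 to lowest order — this is a cusp.
Classification: cusp.


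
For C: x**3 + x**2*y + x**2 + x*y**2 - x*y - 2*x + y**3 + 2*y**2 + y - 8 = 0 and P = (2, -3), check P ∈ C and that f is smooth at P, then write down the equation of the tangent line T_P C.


Tangent line at P: 14*x + 6*y - 10 = 0.

Step 1: f(2, -3) = 0, so P lies on C.
Step 2: partial derivatives
  f_x(x, y) = 3*x**2 + 2*x*y + 2*x + y**2 - y - 2, f_y(x, y) = x**2 + 2*x*y - x + 3*y**2 + 4*y + 1.
  f_x(P) = 14, f_y(P) = 6 (gradient nonzero, so P is smooth).
Step 3: tangent line at P: 14·(x − 2) + 6·(y − -3) = 0.
Expanding: 14*x + 6*y - 10 = 0.
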